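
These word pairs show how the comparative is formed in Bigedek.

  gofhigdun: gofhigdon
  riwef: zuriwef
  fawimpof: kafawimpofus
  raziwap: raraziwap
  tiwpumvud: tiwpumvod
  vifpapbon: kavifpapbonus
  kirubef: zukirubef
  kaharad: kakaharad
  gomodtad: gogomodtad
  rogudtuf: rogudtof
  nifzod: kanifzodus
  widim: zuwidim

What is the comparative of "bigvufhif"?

zubigvufhif

"bigvufhif" has last vowel 'i'. The one such stem in the data (widim → zuwidim) adds the prefix zu-, so the same rule applies.
So bigvufhif → zubigvufhif.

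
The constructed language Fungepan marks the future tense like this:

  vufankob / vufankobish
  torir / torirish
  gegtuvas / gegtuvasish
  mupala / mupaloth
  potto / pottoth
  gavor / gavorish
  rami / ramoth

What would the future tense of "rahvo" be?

rahvoth

vufankob and potto both have last vowel 'o' yet inflect differently (vufankobish, pottoth), so the last vowel is not what conditions the rule; whether the stem ends in a vowel or a consonant is.
"rahvo" ends in a vowel. The stems ending in a vowel (potto → pottoth, rami → ramoth, mupala → mupaloth) drop the final letter and add -oth.
The other pattern: stems ending in a consonant add -ish.
So rahvo → rahvoth.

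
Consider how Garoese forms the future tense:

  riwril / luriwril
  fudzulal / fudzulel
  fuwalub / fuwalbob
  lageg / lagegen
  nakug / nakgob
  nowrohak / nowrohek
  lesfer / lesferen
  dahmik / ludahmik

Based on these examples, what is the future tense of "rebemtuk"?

rebemtkob

nakug and lageg both end in -g yet inflect differently (nakgob, lagegen), so the final letter is not what conditions the rule; the last vowel is.
"rebemtuk" has last vowel 'u'. The stems whose last vowel is 'u' (fuwalub → fuwalbob, nakug → nakgob) delete the last vowel and add -ob.
So rebemtuk → rebemtkob.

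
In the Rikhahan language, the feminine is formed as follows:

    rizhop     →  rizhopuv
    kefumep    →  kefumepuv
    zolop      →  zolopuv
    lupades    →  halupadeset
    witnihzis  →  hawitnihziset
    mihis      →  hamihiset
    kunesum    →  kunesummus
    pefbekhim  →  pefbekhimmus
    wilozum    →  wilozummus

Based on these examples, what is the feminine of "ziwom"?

kefumep and lupades both have last vowel 'e' yet inflect differently (kefumepuv, halupadeset), so the last vowel is not what conditions the rule; the final letter is.
"ziwom" ends in -m. The stems ending in -m (kunesum → kunesummus, pefbekhim → pefbekhimmus, wilozum → wilozummus) double the final consonant and add -us.
So ziwom → ziwommus.

ziwommus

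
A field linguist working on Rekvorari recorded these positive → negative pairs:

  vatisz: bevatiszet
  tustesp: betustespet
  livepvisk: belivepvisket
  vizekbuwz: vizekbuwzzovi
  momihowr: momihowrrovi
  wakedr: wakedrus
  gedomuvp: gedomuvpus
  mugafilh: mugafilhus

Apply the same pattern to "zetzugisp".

vatisz and vizekbuwz both end in -z yet inflect differently (bevatiszet, vizekbuwzzovi), so the final letter is not what conditions the rule; the second-to-last letter is.
"zetzugisp" has second-to-last letter 's'. The stems whose second-to-last letter is 's' (vatisz → bevatiszet, tustesp → betustespet, livepvisk → belivepvisket) add be- … -et around the stem.
So zetzugisp → bezetzugispet.

bezetzugispet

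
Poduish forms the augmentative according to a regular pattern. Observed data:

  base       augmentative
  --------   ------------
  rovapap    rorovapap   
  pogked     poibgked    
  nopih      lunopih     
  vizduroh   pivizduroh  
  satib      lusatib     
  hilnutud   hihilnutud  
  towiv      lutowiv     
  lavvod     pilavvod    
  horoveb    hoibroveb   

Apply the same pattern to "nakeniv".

satib and horoveb both end in -b yet inflect differently (lusatib, hoibroveb), so the final letter is not what conditions the rule; the last vowel is.
"nakeniv" has last vowel 'i'. The stems whose last vowel is 'i' (towiv → lutowiv, nopih → lunopih, satib → lusatib) add the prefix lu-.
So nakeniv → lunakeniv.

lunakeniv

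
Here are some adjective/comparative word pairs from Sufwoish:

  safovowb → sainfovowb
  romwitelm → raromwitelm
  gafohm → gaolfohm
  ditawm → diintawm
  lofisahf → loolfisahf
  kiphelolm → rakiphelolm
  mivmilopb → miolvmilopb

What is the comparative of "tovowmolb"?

ditawm and romwitelm both end in -m yet inflect differently (diintawm, raromwitelm), so the final letter is not what conditions the rule; the second-to-last letter is.
"tovowmolb" has second-to-last letter 'l'. The stems whose second-to-last letter is 'l' (romwitelm → raromwitelm, kiphelolm → rakiphelolm) add the prefix ra-.
So tovowmolb → ratovowmolb.

ratovowmolb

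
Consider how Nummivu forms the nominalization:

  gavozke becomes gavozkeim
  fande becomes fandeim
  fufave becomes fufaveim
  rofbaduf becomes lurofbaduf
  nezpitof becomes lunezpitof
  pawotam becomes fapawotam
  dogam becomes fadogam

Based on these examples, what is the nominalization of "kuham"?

fakuham

gavozke and rofbaduf both have 3 vowels yet inflect differently (gavozkeim, lurofbaduf), so the number of vowels is not what conditions the rule; the final letter is.
"kuham" ends in -m. The stems ending in -m (pawotam → fapawotam, dogam → fadogam) add the prefix fa-.
The other patterns: stems ending in -e add -im; stems ending in -f add the prefix lu-.
So kuham → fakuham.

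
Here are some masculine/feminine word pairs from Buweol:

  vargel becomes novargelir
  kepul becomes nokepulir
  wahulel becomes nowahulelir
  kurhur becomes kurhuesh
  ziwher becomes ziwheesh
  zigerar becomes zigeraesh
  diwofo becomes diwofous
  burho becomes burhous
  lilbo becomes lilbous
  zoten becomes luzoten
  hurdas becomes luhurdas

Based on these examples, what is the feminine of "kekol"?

nokekolir

"kekol" ends in -l. The stems ending in -l (vargel → novargelir, kepul → nokepulir, wahulel → nowahulelir) add no- … -ir around the stem.
The other patterns: stems ending in -r drop the final letter and add -esh; stems ending in -o add -us; stems ending in -n or -s add the prefix lu-.
So kekol → nokekolir.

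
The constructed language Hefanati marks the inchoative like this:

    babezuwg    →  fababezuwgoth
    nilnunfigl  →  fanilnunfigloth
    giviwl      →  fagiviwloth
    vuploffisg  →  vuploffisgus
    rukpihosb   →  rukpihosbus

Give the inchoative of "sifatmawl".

"sifatmawl" has second-to-last letter 'w'. The stems whose second-to-last letter is 'w' (babezuwg → fababezuwgoth, giviwl → fagiviwloth) add fa- … -oth around the stem.
The other pattern: stems whose second-to-last letter is 's' add -us.
So sifatmawl → fasifatmawloth.

fasifatmawloth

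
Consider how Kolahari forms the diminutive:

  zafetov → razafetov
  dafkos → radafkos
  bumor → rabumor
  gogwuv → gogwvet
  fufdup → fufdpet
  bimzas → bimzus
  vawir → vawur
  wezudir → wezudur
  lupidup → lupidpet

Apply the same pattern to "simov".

rasimov

"simov" has last vowel 'o'. The stems whose last vowel is 'o' (zafetov → razafetov, bumor → rabumor, dafkos → radafkos) add the prefix ra-.
The other patterns: stems whose last vowel is 'u' delete the last vowel and add -et; stems whose last vowel is 'a' or 'i' change the last vowel to 'u'.
So simov → rasimov.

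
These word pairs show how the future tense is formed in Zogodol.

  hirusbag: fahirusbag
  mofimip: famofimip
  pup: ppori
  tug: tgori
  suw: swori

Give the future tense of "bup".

bpori

hirusbag and tug both end in -g yet inflect differently (fahirusbag, tgori), so the final letter is not what conditions the rule; the number of vowels is.
"bup" has 1 vowel. The stems with 1 vowel (suw → swori, tug → tgori, pup → ppori) delete the last vowel and add -ori.
The other pattern: stems with 3 vowels add the prefix fa-.
So bup → bpori.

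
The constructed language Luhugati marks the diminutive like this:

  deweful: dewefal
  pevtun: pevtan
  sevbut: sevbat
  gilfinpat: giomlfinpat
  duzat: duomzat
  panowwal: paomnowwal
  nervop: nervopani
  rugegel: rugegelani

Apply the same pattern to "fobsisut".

fobsisat

sevbut and gilfinpat both end in -t yet inflect differently (sevbat, giomlfinpat), so the final letter is not what conditions the rule; the last vowel is.
"fobsisut" has last vowel 'u'. The stems whose last vowel is 'u' (deweful → dewefal, pevtun → pevtan, sevbut → sevbat) change the last vowel to 'a'.
The other patterns: stems whose last vowel is 'a' insert -om- after the first vowel; stems whose last vowel is 'e' or 'o' add -ani.
So fobsisut → fobsisat.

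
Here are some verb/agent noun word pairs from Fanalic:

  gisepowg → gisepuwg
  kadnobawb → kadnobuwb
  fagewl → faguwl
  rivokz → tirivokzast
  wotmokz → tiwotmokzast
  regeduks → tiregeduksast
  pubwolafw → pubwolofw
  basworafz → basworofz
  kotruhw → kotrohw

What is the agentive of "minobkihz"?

minobkohz

rivokz and basworafz both end in -z yet inflect differently (tirivokzast, basworofz), so the final letter is not what conditions the rule; the second-to-last letter is.
"minobkihz" has second-to-last letter 'h'. The one such stem in the data (kotruhw → kotrohw) changes the last vowel to 'o' (as do pubwolafw, basworafz), so the same rule applies.
The other patterns: stems whose second-to-last letter is 'w' change the last vowel to 'u'; stems whose second-to-last letter is 'k' add ti- … -ast around the stem.
So minobkihz → minobkohz.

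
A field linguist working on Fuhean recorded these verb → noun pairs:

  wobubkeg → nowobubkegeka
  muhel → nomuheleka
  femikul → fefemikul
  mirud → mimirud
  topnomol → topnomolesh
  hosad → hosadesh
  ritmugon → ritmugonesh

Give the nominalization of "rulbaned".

muhel and femikul both end in -l yet inflect differently (nomuheleka, fefemikul), so the final letter is not what conditions the rule; the last vowel is.
"rulbaned" has last vowel 'e'. The stems whose last vowel is 'e' (wobubkeg → nowobubkegeka, muhel → nomuheleka) add no- … -eka around the stem.
The other patterns: stems whose last vowel is 'u' repeat the first consonant+vowel as a prefix; stems whose last vowel is 'a' or 'o' add -esh.
So rulbaned → norulbanedeka.

norulbanedeka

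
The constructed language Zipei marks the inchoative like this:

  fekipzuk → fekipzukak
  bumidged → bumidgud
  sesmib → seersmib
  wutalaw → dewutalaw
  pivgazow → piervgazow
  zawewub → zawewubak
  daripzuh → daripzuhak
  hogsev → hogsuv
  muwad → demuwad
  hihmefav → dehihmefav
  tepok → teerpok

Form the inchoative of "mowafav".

demowafav

bumidged and muwad both end in -d yet inflect differently (bumidgud, demuwad), so the final letter is not what conditions the rule; the last vowel is.
"mowafav" has last vowel 'a'. The stems whose last vowel is 'a' (muwad → demuwad, wutalaw → dewutalaw, hihmefav → dehihmefav) add the prefix de-.
So mowafav → demowafav.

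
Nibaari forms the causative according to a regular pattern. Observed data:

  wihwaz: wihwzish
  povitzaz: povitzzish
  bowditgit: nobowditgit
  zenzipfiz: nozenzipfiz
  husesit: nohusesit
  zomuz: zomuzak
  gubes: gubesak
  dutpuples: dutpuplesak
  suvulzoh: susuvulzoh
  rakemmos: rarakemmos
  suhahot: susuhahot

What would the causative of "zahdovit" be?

wihwaz and zenzipfiz both end in -z yet inflect differently (wihwzish, nozenzipfiz), so the final letter is not what conditions the rule; the last vowel is.
"zahdovit" has last vowel 'i'. The stems whose last vowel is 'i' (bowditgit → nobowditgit, zenzipfiz → nozenzipfiz, husesit → nohusesit) add the prefix no-.
So zahdovit → nozahdovit.

nozahdovit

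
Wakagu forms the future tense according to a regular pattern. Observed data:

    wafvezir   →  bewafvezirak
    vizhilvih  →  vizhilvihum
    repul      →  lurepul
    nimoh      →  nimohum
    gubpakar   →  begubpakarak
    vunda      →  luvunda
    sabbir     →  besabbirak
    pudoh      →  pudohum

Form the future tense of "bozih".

wafvezir and vizhilvih both have last vowel 'i' yet inflect differently (bewafvezirak, vizhilvihum), so the last vowel is not what conditions the rule; the final letter is.
"bozih" ends in -h. The stems ending in -h (pudoh → pudohum, vizhilvih → vizhilvihum, nimoh → nimohum) add -um.
So bozih → bozihum.

bozihum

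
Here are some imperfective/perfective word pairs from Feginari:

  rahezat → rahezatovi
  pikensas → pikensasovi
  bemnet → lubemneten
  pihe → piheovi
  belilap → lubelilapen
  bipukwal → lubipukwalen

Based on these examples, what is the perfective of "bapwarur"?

lubapwaruren

bemnet and rahezat both end in -t yet inflect differently (lubemneten, rahezatovi), so the final letter is not what conditions the rule; the first letter is.
"bapwarur" begins with b-. The stems beginning with b- (bemnet → lubemneten, belilap → lubelilapen, bipukwal → lubipukwalen) add lu- … -en around the stem.
The other pattern: stems beginning with p- or r- add -ovi.
So bapwarur → lubapwaruren.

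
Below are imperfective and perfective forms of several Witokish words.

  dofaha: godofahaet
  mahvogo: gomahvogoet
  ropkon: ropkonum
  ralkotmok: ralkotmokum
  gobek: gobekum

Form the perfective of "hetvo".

gohetvoet

"hetvo" ends in a vowel. The stems ending in a vowel (dofaha → godofahaet, mahvogo → gomahvogoet) add go- … -et around the stem.
The other pattern: stems ending in a consonant add -um.
So hetvo → gohetvoet.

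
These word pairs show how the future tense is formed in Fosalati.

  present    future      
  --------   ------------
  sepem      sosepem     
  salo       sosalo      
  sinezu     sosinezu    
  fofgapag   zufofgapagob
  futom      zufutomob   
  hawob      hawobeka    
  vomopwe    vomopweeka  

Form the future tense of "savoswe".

sepem and futom both end in -m yet inflect differently (sosepem, zufutomob), so the final letter is not what conditions the rule; the first letter is.
"savoswe" begins with s-. The stems beginning with s- (sepem → sosepem, salo → sosalo, sinezu → sosinezu) add the prefix so-.
So savoswe → sosavoswe.

sosavoswe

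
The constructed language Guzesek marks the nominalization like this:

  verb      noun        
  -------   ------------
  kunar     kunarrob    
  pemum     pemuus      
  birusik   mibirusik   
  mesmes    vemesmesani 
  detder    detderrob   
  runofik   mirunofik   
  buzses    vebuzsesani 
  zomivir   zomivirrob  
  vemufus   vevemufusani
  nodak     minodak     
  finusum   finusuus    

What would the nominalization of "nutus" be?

"nutus" ends in -s. The stems ending in -s (mesmes → vemesmesani, vemufus → vevemufusani, buzses → vebuzsesani) add ve- … -ani around the stem.
So nutus → venutusani.

venutusani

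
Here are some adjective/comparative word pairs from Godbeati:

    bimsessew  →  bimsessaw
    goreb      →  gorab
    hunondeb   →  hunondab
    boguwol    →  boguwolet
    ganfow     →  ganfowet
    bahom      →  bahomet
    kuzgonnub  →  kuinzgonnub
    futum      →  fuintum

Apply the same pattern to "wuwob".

wuwobet

"wuwob" has last vowel 'o'. The stems whose last vowel is 'o' (boguwol → boguwolet, ganfow → ganfowet, bahom → bahomet) add -et.
The other patterns: stems whose last vowel is 'e' change the last vowel to 'a'; stems whose last vowel is 'u' insert -in- after the first vowel.
So wuwob → wuwobet.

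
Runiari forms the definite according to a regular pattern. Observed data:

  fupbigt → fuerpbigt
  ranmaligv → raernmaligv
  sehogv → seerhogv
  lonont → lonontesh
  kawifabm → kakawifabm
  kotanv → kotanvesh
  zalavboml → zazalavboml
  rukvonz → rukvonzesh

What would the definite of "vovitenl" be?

vovitenlesh

kotanv and ranmaligv both end in -v yet inflect differently (kotanvesh, raernmaligv), so the final letter is not what conditions the rule; the second-to-last letter is.
"vovitenl" has second-to-last letter 'n'. The stems whose second-to-last letter is 'n' (lonont → lonontesh, rukvonz → rukvonzesh, kotanv → kotanvesh) add -esh.
The other patterns: stems whose second-to-last letter is 'g' insert -er- after the first vowel; stems whose second-to-last letter is 'b' or 'm' repeat the first consonant+vowel as a prefix.
So vovitenl → vovitenlesh.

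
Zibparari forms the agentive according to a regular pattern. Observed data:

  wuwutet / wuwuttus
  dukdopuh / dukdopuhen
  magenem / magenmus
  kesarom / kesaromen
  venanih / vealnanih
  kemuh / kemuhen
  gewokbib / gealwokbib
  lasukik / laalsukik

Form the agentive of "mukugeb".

magenem and kesarom both end in -m yet inflect differently (magenmus, kesaromen), so the final letter is not what conditions the rule; the last vowel is.
"mukugeb" has last vowel 'e'. The stems whose last vowel is 'e' (magenem → magenmus, wuwutet → wuwuttus) delete the last vowel and add -us.
So mukugeb → mukugbus.

mukugbus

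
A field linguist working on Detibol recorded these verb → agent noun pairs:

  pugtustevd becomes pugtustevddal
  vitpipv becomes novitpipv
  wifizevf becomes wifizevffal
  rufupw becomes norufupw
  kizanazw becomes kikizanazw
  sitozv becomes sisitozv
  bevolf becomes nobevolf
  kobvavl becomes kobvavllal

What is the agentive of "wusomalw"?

nowusomalw

wifizevf and bevolf both end in -f yet inflect differently (wifizevffal, nobevolf), so the final letter is not what conditions the rule; the second-to-last letter is.
"wusomalw" has second-to-last letter 'l'. The one such stem in the data (bevolf → nobevolf) adds the prefix no-, so the same rule applies.
The other patterns: stems whose second-to-last letter is 'v' double the final consonant and add -al; stems whose second-to-last letter is 'z' repeat the first consonant+vowel as a prefix.
So wusomalw → nowusomalw.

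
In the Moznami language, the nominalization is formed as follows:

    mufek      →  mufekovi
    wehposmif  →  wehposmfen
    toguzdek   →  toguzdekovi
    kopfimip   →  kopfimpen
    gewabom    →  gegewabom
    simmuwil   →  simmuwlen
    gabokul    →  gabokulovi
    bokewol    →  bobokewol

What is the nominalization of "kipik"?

kipken

gabokul and simmuwil both end in -l yet inflect differently (gabokulovi, simmuwlen), so the final letter is not what conditions the rule; the last vowel is.
"kipik" has last vowel 'i'. The stems whose last vowel is 'i' (kopfimip → kopfimpen, wehposmif → wehposmfen, simmuwil → simmuwlen) delete the last vowel and add -en.
So kipik → kipken.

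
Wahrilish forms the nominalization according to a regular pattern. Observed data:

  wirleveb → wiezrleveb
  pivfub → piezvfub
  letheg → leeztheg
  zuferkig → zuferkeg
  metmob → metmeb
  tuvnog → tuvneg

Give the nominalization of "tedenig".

tedeneg

letheg and tuvnog both end in -g yet inflect differently (leeztheg, tuvneg), so the final letter is not what conditions the rule; the last vowel is.
"tedenig" has last vowel 'i'. The one such stem in the data (zuferkig → zuferkeg) changes the last vowel to 'e' (as do tuvnog, metmob), so the same rule applies.
So tedenig → tedeneg.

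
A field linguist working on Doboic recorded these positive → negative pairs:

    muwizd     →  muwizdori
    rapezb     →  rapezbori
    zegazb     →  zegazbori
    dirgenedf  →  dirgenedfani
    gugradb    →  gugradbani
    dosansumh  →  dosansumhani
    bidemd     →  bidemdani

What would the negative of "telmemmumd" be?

telmemmumdani

rapezb and gugradb both end in -b yet inflect differently (rapezbori, gugradbani), so the final letter is not what conditions the rule; the second-to-last letter is.
"telmemmumd" has second-to-last letter 'm'. The stems whose second-to-last letter is 'm' (dosansumh → dosansumhani, bidemd → bidemdani) add -ani.
The other pattern: stems whose second-to-last letter is 'z' add -ori.
So telmemmumd → telmemmumdani.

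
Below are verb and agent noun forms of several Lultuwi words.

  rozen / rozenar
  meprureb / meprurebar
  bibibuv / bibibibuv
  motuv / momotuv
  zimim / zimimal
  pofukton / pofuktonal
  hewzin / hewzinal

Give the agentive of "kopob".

kopobal

rozen and pofukton both end in -n yet inflect differently (rozenar, pofuktonal), so the final letter is not what conditions the rule; the last vowel is.
"kopob" has last vowel 'o'. The one such stem in the data (pofukton → pofuktonal) adds -al, so the same rule applies.
So kopob → kopobal.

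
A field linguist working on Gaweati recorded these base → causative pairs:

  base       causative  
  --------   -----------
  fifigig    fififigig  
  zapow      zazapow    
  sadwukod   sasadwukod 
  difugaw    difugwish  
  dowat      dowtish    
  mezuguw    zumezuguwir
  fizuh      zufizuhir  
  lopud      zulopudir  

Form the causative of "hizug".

zuhizugir

zapow and difugaw both end in -w yet inflect differently (zazapow, difugwish), so the final letter is not what conditions the rule; the last vowel is.
"hizug" has last vowel 'u'. The stems whose last vowel is 'u' (mezuguw → zumezuguwir, fizuh → zufizuhir, lopud → zulopudir) add zu- … -ir around the stem.
So hizug → zuhizugir.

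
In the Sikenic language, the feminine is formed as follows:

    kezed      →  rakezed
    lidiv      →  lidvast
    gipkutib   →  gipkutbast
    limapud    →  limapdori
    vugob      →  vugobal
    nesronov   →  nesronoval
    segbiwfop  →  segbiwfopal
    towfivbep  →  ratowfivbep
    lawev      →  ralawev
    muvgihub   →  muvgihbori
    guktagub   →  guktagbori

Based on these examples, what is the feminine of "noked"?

ranoked

lawev and nesronov both end in -v yet inflect differently (ralawev, nesronoval), so the final letter is not what conditions the rule; the last vowel is.
"noked" has last vowel 'e'. The stems whose last vowel is 'e' (towfivbep → ratowfivbep, kezed → rakezed, lawev → ralawev) add the prefix ra-.
So noked → ranoked.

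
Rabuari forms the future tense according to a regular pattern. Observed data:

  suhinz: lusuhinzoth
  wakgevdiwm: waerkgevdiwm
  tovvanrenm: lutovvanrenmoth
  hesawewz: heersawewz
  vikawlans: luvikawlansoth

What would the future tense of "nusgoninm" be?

"nusgoninm" has second-to-last letter 'n'. The stems whose second-to-last letter is 'n' (tovvanrenm → lutovvanrenmoth, vikawlans → luvikawlansoth, suhinz → lusuhinzoth) add lu- … -oth around the stem.
The other pattern: stems whose second-to-last letter is 'w' insert -er- after the first vowel.
So nusgoninm → lunusgoninmoth.

lunusgoninmoth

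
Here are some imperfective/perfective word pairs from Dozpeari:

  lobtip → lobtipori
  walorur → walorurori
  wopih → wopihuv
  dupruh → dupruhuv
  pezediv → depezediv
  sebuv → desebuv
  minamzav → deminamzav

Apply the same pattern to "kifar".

"kifar" ends in -r. The one such stem in the data (walorur → walorurori) adds -ori, so the same rule applies.
So kifar → kifarori.

kifarori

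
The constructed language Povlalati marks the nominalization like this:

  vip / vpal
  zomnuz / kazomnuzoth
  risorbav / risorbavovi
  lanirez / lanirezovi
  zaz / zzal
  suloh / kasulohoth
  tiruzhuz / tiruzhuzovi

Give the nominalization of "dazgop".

zaz and zomnuz both end in -z yet inflect differently (zzal, kazomnuzoth), so the final letter is not what conditions the rule; the number of vowels is.
"dazgop" has 2 vowels. The stems with 2 vowels (zomnuz → kazomnuzoth, suloh → kasulohoth) add ka- … -oth around the stem.
The other patterns: stems with 1 vowel delete the last vowel and add -al; stems with 3 vowels add -ovi.
So dazgop → kadazgopoth.

kadazgopoth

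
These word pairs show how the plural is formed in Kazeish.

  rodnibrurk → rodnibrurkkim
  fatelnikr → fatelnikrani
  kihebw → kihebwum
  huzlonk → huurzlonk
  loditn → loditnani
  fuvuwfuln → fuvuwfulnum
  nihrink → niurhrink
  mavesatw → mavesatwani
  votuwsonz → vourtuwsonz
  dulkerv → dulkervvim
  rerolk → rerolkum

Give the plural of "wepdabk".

huzlonk and rodnibrurk both end in -k yet inflect differently (huurzlonk, rodnibrurkkim), so the final letter is not what conditions the rule; the second-to-last letter is.
"wepdabk" has second-to-last letter 'b'. The one such stem in the data (kihebw → kihebwum) adds -um, so the same rule applies.
The other patterns: stems whose second-to-last letter is 'n' insert -ur- after the first vowel; stems whose second-to-last letter is 'r' double the final consonant and add -im; stems whose second-to-last letter is 'k' or 't' add -ani.
So wepdabk → wepdabkum.

wepdabkum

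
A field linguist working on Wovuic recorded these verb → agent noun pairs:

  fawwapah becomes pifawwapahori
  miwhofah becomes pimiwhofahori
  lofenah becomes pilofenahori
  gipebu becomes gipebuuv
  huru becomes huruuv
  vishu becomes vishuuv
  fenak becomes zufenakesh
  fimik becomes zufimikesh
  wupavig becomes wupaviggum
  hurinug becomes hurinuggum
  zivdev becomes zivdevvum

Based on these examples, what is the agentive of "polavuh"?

pipolavuhori

fawwapah and fenak both have last vowel 'a' yet inflect differently (pifawwapahori, zufenakesh), so the last vowel is not what conditions the rule; the final letter is.
"polavuh" ends in -h. The stems ending in -h (fawwapah → pifawwapahori, miwhofah → pimiwhofahori, lofenah → pilofenahori) add pi- … -ori around the stem.
So polavuh → pipolavuhori.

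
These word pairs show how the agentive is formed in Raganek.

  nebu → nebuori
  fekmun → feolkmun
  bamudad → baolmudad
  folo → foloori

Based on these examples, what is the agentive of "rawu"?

fekmun and nebu both have last vowel 'u' yet inflect differently (feolkmun, nebuori), so the last vowel is not what conditions the rule; whether the stem ends in a vowel or a consonant is.
"rawu" ends in a vowel. The stems ending in a vowel (nebu → nebuori, folo → foloori) add -ori.
So rawu → rawuori.

rawuori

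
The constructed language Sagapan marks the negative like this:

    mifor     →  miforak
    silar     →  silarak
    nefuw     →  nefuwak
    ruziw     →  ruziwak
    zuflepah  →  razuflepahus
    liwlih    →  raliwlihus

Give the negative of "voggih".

ruziw and liwlih both have last vowel 'i' yet inflect differently (ruziwak, raliwlihus), so the last vowel is not what conditions the rule; the final letter is.
"voggih" ends in -h. The stems ending in -h (liwlih → raliwlihus, zuflepah → razuflepahus) add ra- … -us around the stem.
The other pattern: stems ending in -r or -w add -ak.
So voggih → ravoggihus.

ravoggihus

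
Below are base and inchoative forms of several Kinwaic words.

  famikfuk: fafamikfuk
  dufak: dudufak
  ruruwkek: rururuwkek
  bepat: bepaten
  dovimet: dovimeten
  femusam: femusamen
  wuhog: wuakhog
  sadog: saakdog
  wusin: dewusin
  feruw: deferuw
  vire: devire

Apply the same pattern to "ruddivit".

dufak and bepat both have last vowel 'a' yet inflect differently (dudufak, bepaten), so the last vowel is not what conditions the rule; the final letter is.
"ruddivit" ends in -t. The stems ending in -t (bepat → bepaten, dovimet → dovimeten) add -en.
The other patterns: stems ending in -k repeat the first consonant+vowel as a prefix; stems ending in -g insert -ak- after the first vowel; stems ending in -e, -n or -w add the prefix de-.
So ruddivit → ruddiviten.

ruddiviten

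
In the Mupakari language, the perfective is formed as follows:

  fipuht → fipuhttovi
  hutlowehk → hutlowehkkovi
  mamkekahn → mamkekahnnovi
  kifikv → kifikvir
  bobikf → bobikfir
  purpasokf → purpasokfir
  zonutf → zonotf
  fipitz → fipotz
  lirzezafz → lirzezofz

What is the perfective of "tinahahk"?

bobikf and zonutf both end in -f yet inflect differently (bobikfir, zonotf), so the final letter is not what conditions the rule; the second-to-last letter is.
"tinahahk" has second-to-last letter 'h'. The stems whose second-to-last letter is 'h' (fipuht → fipuhttovi, hutlowehk → hutlowehkkovi, mamkekahn → mamkekahnnovi) double the final consonant and add -ovi.
The other patterns: stems whose second-to-last letter is 'k' add -ir; stems whose second-to-last letter is 'f' or 't' change the last vowel to 'o'.
So tinahahk → tinahahkkovi.

tinahahkkovi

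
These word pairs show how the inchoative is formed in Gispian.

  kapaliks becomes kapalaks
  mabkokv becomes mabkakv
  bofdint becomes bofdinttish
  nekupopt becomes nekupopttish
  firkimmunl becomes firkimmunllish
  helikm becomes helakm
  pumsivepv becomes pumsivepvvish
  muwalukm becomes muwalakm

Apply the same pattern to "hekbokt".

hekbakt

mabkokv and pumsivepv both end in -v yet inflect differently (mabkakv, pumsivepvvish), so the final letter is not what conditions the rule; the second-to-last letter is.
"hekbokt" has second-to-last letter 'k'. The stems whose second-to-last letter is 'k' (helikm → helakm, mabkokv → mabkakv, muwalukm → muwalakm) change the last vowel to 'a'.
The other pattern: stems whose second-to-last letter is 'n' or 'p' double the final consonant and add -ish.
So hekbokt → hekbakt.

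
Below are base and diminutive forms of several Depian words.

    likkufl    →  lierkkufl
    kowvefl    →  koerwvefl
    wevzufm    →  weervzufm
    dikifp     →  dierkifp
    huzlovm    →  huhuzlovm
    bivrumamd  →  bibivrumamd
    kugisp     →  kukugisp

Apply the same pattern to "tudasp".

tutudasp

wevzufm and huzlovm both end in -m yet inflect differently (weervzufm, huhuzlovm), so the final letter is not what conditions the rule; the second-to-last letter is.
"tudasp" has second-to-last letter 's'. The one such stem in the data (kugisp → kukugisp) repeats the first consonant+vowel as a prefix (as do huzlovm, bivrumamd), so the same rule applies.
So tudasp → tutudasp.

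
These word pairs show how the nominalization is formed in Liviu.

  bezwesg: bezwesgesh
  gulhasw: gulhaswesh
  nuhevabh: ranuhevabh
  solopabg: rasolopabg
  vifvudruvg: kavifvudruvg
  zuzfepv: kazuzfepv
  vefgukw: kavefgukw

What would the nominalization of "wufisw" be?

wufiswesh

"wufisw" has second-to-last letter 's'. The stems whose second-to-last letter is 's' (bezwesg → bezwesgesh, gulhasw → gulhaswesh) add -esh.
The other patterns: stems whose second-to-last letter is 'b' add the prefix ra-; stems whose second-to-last letter is 'k', 'p' or 'v' add the prefix ka-.
So wufisw → wufiswesh.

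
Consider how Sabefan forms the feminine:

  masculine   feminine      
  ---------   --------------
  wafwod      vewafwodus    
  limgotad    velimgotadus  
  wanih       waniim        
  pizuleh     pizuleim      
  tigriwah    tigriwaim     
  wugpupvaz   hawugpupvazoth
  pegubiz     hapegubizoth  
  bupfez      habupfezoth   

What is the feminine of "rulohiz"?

"rulohiz" ends in -z. The stems ending in -z (wugpupvaz → hawugpupvazoth, pegubiz → hapegubizoth, bupfez → habupfezoth) add ha- … -oth around the stem.
So rulohiz → harulohizoth.

harulohizoth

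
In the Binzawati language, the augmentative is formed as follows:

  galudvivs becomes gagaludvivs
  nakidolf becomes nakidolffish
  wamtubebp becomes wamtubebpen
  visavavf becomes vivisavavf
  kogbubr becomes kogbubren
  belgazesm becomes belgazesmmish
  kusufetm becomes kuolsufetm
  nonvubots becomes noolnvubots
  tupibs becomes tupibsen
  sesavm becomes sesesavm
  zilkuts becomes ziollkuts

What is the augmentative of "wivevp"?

"wivevp" has second-to-last letter 'v'. The stems whose second-to-last letter is 'v' (visavavf → vivisavavf, galudvivs → gagaludvivs, sesavm → sesesavm) repeat the first consonant+vowel as a prefix.
So wivevp → wiwivevp.

wiwivevp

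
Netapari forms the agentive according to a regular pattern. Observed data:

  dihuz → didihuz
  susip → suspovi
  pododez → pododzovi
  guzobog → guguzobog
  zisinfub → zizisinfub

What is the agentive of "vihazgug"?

vivihazgug

pododez and dihuz both end in -z yet inflect differently (pododzovi, didihuz), so the final letter is not what conditions the rule; the last vowel is.
"vihazgug" has last vowel 'u'. The stems whose last vowel is 'u' (dihuz → didihuz, zisinfub → zizisinfub) repeat the first consonant+vowel as a prefix.
The other pattern: stems whose last vowel is 'e' or 'i' delete the last vowel and add -ovi.
So vihazgug → vivihazgug.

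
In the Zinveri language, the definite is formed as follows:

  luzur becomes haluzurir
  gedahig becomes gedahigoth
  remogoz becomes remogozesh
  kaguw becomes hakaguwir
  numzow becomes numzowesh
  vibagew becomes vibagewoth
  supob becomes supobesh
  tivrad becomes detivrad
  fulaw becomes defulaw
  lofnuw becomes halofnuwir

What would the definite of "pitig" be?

pitigoth

kaguw and numzow both end in -w yet inflect differently (hakaguwir, numzowesh), so the final letter is not what conditions the rule; the last vowel is.
"pitig" has last vowel 'i'. The one such stem in the data (gedahig → gedahigoth) adds -oth, so the same rule applies.
So pitig → pitigoth.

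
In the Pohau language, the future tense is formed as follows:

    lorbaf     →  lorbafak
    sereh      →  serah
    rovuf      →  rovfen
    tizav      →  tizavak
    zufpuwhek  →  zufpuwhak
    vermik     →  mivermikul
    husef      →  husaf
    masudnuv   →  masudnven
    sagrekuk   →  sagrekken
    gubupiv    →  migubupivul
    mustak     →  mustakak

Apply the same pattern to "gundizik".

"gundizik" has last vowel 'i'. The stems whose last vowel is 'i' (vermik → mivermikul, gubupiv → migubupivul) add mi- … -ul around the stem.
The other patterns: stems whose last vowel is 'a' add -ak; stems whose last vowel is 'e' change the last vowel to 'a'; stems whose last vowel is 'u' delete the last vowel and add -en.
So gundizik → migundizikul.

migundizikul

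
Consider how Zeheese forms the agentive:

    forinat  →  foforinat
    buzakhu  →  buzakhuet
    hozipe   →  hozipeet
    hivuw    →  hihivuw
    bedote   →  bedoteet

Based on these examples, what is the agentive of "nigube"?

nigubeet

buzakhu and hivuw both have last vowel 'u' yet inflect differently (buzakhuet, hihivuw), so the last vowel is not what conditions the rule; whether the stem ends in a vowel or a consonant is.
"nigube" ends in a vowel. The stems ending in a vowel (bedote → bedoteet, hozipe → hozipeet, buzakhu → buzakhuet) add -et.
So nigube → nigubeet.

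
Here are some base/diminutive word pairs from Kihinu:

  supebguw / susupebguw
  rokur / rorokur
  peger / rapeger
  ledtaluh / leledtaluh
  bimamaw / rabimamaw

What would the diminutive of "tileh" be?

ratileh

rokur and peger both end in -r yet inflect differently (rorokur, rapeger), so the final letter is not what conditions the rule; the last vowel is.
"tileh" has last vowel 'e'. The one such stem in the data (peger → rapeger) adds the prefix ra-, so the same rule applies.
So tileh → ratileh.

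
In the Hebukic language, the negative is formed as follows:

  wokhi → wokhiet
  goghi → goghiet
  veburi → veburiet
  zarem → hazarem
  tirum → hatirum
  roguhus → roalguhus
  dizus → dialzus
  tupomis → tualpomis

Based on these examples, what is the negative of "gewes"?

gealwes

"gewes" ends in -s. The stems ending in -s (roguhus → roalguhus, dizus → dialzus, tupomis → tualpomis) insert -al- after the first vowel.
So gewes → gealwes.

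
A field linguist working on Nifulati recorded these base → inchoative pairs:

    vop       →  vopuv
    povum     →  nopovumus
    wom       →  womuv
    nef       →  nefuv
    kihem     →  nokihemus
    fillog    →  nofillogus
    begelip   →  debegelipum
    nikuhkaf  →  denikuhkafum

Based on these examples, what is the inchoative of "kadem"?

nokademus

"kadem" has 2 vowels. The stems with 2 vowels (povum → nopovumus, kihem → nokihemus, fillog → nofillogus) add no- … -us around the stem.
The other patterns: stems with 1 vowel add -uv; stems with 3 vowels add de- … -um around the stem.
So kadem → nokademus.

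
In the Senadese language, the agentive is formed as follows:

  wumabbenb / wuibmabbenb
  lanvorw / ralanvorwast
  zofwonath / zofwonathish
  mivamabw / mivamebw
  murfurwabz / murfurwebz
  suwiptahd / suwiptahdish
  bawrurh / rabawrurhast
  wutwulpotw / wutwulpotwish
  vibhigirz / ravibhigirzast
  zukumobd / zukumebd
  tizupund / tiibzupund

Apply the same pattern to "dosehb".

"dosehb" has second-to-last letter 'h'. The one such stem in the data (suwiptahd → suwiptahdish) adds -ish, so the same rule applies.
So dosehb → dosehbish.

dosehbish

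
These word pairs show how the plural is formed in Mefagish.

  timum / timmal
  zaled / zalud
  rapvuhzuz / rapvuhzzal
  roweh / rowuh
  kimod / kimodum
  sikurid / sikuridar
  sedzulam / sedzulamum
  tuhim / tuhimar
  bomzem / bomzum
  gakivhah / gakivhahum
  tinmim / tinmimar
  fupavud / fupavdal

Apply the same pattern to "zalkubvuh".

zalkubvhal

zaled and fupavud both end in -d yet inflect differently (zalud, fupavdal), so the final letter is not what conditions the rule; the last vowel is.
"zalkubvuh" has last vowel 'u'. The stems whose last vowel is 'u' (fupavud → fupavdal, timum → timmal, rapvuhzuz → rapvuhzzal) delete the last vowel and add -al.
So zalkubvuh → zalkubvhal.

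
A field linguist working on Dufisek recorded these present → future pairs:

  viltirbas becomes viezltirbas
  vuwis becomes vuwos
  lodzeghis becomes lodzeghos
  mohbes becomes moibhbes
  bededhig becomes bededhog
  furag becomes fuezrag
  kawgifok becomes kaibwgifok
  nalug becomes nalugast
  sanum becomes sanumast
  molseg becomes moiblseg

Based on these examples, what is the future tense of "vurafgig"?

vurafgog

"vurafgig" has last vowel 'i'. The stems whose last vowel is 'i' (lodzeghis → lodzeghos, vuwis → vuwos, bededhig → bededhog) change the last vowel to 'o'.
So vurafgig → vurafgog.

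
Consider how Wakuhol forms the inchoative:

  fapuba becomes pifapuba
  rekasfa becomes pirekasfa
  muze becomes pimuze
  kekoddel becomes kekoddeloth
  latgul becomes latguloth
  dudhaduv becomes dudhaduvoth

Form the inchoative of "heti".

piheti

muze and kekoddel both have last vowel 'e' yet inflect differently (pimuze, kekoddeloth), so the last vowel is not what conditions the rule; whether the stem ends in a vowel or a consonant is.
"heti" ends in a vowel. The stems ending in a vowel (fapuba → pifapuba, rekasfa → pirekasfa, muze → pimuze) add the prefix pi-.
The other pattern: stems ending in a consonant add -oth.
So heti → piheti.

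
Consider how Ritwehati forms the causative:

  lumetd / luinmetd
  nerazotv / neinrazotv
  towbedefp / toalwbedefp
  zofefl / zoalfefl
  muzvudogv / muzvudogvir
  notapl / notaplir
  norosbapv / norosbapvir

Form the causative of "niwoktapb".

niwoktapbir

nerazotv and muzvudogv both end in -v yet inflect differently (neinrazotv, muzvudogvir), so the final letter is not what conditions the rule; the second-to-last letter is.
"niwoktapb" has second-to-last letter 'p'. The stems whose second-to-last letter is 'p' (notapl → notaplir, norosbapv → norosbapvir) add -ir.
So niwoktapb → niwoktapbir.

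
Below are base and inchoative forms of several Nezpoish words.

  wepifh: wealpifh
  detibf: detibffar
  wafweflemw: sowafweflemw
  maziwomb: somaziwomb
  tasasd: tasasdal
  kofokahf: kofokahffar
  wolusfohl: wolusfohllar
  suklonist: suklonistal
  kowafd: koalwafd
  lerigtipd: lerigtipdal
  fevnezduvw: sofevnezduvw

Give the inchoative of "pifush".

pifushal

"pifush" has second-to-last letter 's'. The stems whose second-to-last letter is 's' (tasasd → tasasdal, suklonist → suklonistal) add -al.
So pifush → pifushal.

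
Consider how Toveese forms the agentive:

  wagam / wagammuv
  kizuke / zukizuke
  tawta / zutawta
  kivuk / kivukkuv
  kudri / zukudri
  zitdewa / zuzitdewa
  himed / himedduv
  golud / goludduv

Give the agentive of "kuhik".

"kuhik" ends in a consonant. The stems ending in a consonant (himed → himedduv, golud → goludduv, wagam → wagammuv) double the final consonant and add -uv.
The other pattern: stems ending in a vowel add the prefix zu-.
So kuhik → kuhikkuv.

kuhikkuv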